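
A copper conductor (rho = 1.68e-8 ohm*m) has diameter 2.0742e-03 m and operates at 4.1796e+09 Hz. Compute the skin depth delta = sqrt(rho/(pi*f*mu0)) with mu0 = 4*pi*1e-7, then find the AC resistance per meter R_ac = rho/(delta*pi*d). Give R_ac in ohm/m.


delta = sqrt(1.68e-8 / (pi * 4.1796e+09 * 4*pi*1e-7)) = 1.009038e-06 m
R_ac = 1.68e-8 / (1.009038e-06 * pi * 2.0742e-03) = 2.555 ohm/m

2.555 ohm/m


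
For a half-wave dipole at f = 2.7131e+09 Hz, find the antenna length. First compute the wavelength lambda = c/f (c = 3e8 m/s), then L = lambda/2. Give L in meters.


lambda = c / f = 3.0000e+08 / 2.7131e+09 = 0.1105746 m
L = lambda / 2 = 0.1105746 / 2 = 0.05529 m

0.05529 m


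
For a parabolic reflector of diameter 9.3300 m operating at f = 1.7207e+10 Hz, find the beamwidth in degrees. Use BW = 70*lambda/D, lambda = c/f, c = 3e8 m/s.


lambda = c / f = 3.0000e+08 / 1.7207e+10 = 0.01743476 m
BW = 70 * 0.01743476 / 9.3300 = 0.1308 deg

0.1308 deg


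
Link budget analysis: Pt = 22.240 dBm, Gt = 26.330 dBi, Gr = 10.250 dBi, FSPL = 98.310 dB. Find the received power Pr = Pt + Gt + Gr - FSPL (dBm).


Pr = 22.240 + 26.330 + 10.250 - 98.310 = -39.49 dBm

-39.49 dBm


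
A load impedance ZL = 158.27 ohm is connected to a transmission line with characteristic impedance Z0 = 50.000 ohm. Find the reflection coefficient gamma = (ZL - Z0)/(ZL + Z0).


gamma = (158.27 - 50.000) / (158.27 + 50.000) = 0.5199

0.5199


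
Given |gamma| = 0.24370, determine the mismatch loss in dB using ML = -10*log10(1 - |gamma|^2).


ML = -10 * log10(1 - 0.24370^2) = -10 * log10(0.94061031) = 0.2659 dB

0.2659 dB


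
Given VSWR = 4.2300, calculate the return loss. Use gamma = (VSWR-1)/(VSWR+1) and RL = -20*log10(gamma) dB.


gamma = (4.2300 - 1) / (4.2300 + 1) = 0.6175908
RL = -20 * log10(0.6175908) = 4.186 dB

4.186 dB


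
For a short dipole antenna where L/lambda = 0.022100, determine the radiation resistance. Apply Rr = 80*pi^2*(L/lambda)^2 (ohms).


Rr = 80 * pi^2 * (0.022100)^2 = 80 * 9.869604 * 4.884100e-04 = 0.3856 ohm

0.3856 ohm


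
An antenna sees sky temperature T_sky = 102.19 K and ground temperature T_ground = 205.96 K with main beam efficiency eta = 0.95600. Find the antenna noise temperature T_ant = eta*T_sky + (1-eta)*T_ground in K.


T_ant = 0.95600 * 102.19 + (1 - 0.95600) * 205.96 = 106.8 K

106.8 K


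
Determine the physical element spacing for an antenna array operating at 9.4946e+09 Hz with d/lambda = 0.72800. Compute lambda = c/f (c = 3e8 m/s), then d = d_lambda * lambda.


lambda = c / f = 3.0000e+08 / 9.4946e+09 = 0.03159691 m
d = 0.72800 * 0.03159691 = 0.02300 m

0.02300 m


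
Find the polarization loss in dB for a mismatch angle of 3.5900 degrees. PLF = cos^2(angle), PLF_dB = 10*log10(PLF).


PLF_linear = cos^2(3.5900 deg) = 0.9960792
PLF_dB = 10 * log10(0.9960792) = -0.01706 dB

-0.01706 dB


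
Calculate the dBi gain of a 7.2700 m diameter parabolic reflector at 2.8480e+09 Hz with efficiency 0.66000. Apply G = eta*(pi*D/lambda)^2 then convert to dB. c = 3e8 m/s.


lambda = c / f = 3.0000e+08 / 2.8480e+09 = 0.1053371 m
G_linear = 0.66000 * (pi * 7.2700 / 0.1053371)^2 = 31027.71
G_dBi = 10 * log10(31027.71) = 44.92 dBi

44.92 dBi


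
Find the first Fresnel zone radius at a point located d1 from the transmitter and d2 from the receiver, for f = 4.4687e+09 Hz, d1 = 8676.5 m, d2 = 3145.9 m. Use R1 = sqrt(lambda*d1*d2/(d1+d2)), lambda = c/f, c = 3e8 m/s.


lambda = c / f = 3.0000e+08 / 4.4687e+09 = 0.06713362 m
R1 = sqrt(0.06713362 * 8676.5 * 3145.9 / (8676.5 + 3145.9)) = 12.45 m

12.45 m


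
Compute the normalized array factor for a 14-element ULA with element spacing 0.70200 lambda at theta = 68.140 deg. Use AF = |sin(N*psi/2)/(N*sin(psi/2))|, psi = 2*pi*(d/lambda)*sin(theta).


psi = 2*pi*0.70200*sin(68.140 deg) = 4.093644 rad
AF = |sin(14*4.093644/2) / (14*sin(4.093644/2))| = 0.02990

0.02990


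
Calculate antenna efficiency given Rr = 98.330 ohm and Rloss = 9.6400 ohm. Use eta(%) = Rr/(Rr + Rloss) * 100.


eta = 98.330 / (98.330 + 9.6400) * 100 = 91.07%

91.07%


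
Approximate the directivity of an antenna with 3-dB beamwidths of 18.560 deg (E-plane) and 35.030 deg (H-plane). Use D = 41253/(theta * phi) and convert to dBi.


D_linear = 41253 / (18.560 * 35.030) = 63.45085
D_dBi = 10 * log10(63.45085) = 18.02 dBi

18.02 dBi


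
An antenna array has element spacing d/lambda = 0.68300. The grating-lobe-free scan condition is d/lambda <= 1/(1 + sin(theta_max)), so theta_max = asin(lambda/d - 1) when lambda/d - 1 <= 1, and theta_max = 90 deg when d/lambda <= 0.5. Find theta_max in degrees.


lambda/d - 1 = 1/0.68300 - 1 = 0.4641288
theta_max = asin(0.4641288) = 27.65 deg

27.65 deg


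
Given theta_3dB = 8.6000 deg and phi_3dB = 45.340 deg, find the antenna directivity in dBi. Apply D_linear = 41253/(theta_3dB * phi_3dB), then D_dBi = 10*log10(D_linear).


D_linear = 41253 / (8.6000 * 45.340) = 105.7975
D_dBi = 10 * log10(105.7975) = 20.24 dBi

20.24 dBi


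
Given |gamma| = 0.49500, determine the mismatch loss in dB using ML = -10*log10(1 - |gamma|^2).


ML = -10 * log10(1 - 0.49500^2) = -10 * log10(0.754975) = 1.221 dB

1.221 dB


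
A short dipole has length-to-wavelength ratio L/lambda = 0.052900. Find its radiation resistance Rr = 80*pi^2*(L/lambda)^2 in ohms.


Rr = 80 * pi^2 * (0.052900)^2 = 80 * 9.869604 * 2.798410e-03 = 2.210 ohm

2.210 ohm


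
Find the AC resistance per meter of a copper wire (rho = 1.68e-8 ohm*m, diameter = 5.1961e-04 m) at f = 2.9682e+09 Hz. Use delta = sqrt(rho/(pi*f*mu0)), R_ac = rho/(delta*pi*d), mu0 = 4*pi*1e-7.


delta = sqrt(1.68e-8 / (pi * 2.9682e+09 * 4*pi*1e-7)) = 1.197370e-06 m
R_ac = 1.68e-8 / (1.197370e-06 * pi * 5.1961e-04) = 8.595 ohm/m

8.595 ohm/m


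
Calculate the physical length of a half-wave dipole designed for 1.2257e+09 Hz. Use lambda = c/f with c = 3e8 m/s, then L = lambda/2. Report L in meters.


lambda = c / f = 3.0000e+08 / 1.2257e+09 = 0.2447581 m
L = lambda / 2 = 0.2447581 / 2 = 0.1224 m

0.1224 m


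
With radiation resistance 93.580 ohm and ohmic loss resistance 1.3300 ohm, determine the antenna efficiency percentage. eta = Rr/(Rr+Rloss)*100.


eta = 93.580 / (93.580 + 1.3300) * 100 = 98.60%

98.60%


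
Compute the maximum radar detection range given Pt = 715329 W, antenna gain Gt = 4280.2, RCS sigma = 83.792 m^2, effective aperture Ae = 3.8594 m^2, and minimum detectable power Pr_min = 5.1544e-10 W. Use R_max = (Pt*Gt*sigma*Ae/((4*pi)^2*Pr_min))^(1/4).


R^4 = 715329*4280.2*83.792*3.8594 / ((4*pi)^2 * 5.1544e-10) = 1.216450e+19
R_max = 1.216450e+19^0.25 = 59057 m

59057 m


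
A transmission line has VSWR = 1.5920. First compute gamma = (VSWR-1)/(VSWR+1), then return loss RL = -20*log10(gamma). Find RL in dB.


gamma = (1.5920 - 1) / (1.5920 + 1) = 0.2283951
RL = -20 * log10(0.2283951) = 12.83 dB

12.83 dB


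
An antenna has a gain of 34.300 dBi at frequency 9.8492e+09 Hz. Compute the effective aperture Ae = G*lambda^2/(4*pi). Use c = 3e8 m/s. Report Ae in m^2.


lambda = c / f = 3.0000e+08 / 9.8492e+09 = 0.03045933 m
G_linear = 10^(34.300/10) = 2691.535
Ae = G_linear * lambda^2 / (4*pi) = 2691.535 * 0.03045933^2 / (4*pi) = 0.1987 m^2

0.1987 m^2


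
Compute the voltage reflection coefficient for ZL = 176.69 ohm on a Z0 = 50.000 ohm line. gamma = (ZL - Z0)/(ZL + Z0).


gamma = (176.69 - 50.000) / (176.69 + 50.000) = 0.5589

0.5589


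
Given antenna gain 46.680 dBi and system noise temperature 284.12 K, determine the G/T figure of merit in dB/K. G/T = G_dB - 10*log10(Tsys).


G/T = 46.680 - 10*log10(284.12) = 46.680 - 24.53502 = 22.14 dB/K

22.14 dB/K


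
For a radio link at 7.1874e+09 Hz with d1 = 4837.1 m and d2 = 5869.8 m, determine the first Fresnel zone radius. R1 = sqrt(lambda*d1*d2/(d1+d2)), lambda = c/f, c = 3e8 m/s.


lambda = c / f = 3.0000e+08 / 7.1874e+09 = 0.04173971 m
R1 = sqrt(0.04173971 * 4837.1 * 5869.8 / (4837.1 + 5869.8)) = 10.52 m

10.52 m


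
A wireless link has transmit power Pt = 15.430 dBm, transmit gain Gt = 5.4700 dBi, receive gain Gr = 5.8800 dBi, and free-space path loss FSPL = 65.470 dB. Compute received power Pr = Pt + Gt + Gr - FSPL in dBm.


Pr = 15.430 + 5.4700 + 5.8800 - 65.470 = -38.69 dBm

-38.69 dBm


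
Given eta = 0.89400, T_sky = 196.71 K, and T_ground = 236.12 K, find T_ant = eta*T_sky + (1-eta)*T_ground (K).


T_ant = 0.89400 * 196.71 + (1 - 0.89400) * 236.12 = 200.9 K

200.9 K


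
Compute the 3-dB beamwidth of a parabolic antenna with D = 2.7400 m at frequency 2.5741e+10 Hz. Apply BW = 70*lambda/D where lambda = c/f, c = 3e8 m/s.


lambda = c / f = 3.0000e+08 / 2.5741e+10 = 0.01165456 m
BW = 70 * 0.01165456 / 2.7400 = 0.2977 deg

0.2977 deg


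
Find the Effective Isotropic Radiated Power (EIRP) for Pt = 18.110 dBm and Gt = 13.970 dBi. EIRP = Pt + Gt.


EIRP = Pt + Gt = 18.110 + 13.970 = 32.08 dBm

32.08 dBm


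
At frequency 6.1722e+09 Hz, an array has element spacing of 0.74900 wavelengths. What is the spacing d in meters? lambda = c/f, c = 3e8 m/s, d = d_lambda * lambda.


lambda = c / f = 3.0000e+08 / 6.1722e+09 = 0.04860504 m
d = 0.74900 * 0.04860504 = 0.03641 m

0.03641 m


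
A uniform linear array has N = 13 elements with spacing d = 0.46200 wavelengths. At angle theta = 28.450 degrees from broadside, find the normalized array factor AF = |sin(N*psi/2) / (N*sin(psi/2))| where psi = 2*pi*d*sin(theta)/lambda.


psi = 2*pi*0.46200*sin(28.450 deg) = 1.382885 rad
AF = |sin(13*1.382885/2) / (13*sin(1.382885/2))| = 0.05095

0.05095


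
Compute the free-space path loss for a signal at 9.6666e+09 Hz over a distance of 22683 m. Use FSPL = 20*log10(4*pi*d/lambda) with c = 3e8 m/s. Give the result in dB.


lambda = c / f = 3.0000e+08 / 9.6666e+09 = 0.03103470 m
FSPL = 20 * log10(4*pi*22683/0.03103470) = 139.3 dB

139.3 dB


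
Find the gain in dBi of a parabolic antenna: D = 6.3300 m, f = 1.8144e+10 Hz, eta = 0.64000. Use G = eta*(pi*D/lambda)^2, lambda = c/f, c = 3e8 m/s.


lambda = c / f = 3.0000e+08 / 1.8144e+10 = 0.01653439 m
G_linear = 0.64000 * (pi * 6.3300 / 0.01653439)^2 = 925786.4
G_dBi = 10 * log10(925786.4) = 59.67 dBi

59.67 dBi


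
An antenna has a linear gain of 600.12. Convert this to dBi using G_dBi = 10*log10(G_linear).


G_dBi = 10 * log10(600.12) = 27.78 dBi

27.78 dBi


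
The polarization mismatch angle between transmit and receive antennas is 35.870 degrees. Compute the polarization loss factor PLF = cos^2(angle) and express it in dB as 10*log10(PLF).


PLF_linear = cos^2(35.870 deg) = 0.6566648
PLF_dB = 10 * log10(0.6566648) = -1.827 dB

-1.827 dB


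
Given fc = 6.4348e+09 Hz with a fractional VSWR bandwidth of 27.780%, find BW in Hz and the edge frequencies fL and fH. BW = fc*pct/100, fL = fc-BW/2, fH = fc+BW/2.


BW = 6.4348e+09 * 27.780/100 = 1.787587e+09 Hz
fL = 6.4348e+09 - 1.787587e+09/2 = 5.541e+09 Hz
fH = 6.4348e+09 + 1.787587e+09/2 = 7.329e+09 Hz

BW=1.788e+09 Hz, fL=5.541e+09 Hz, fH=7.329e+09 Hz


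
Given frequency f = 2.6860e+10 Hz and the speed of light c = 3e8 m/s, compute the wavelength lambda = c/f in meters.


lambda = c / f = 3.0000e+08 / 2.6860e+10 = 0.01117 m

0.01117 m


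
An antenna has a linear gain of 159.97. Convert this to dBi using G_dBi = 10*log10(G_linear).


G_dBi = 10 * log10(159.97) = 22.04 dBi

22.04 dBi


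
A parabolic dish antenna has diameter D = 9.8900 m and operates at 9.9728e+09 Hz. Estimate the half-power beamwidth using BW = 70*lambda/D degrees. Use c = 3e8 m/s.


lambda = c / f = 3.0000e+08 / 9.9728e+09 = 0.03008182 m
BW = 70 * 0.03008182 / 9.8900 = 0.2129 deg

0.2129 deg


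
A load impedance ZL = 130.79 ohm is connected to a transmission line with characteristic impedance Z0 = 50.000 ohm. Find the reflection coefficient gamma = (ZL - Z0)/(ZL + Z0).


gamma = (130.79 - 50.000) / (130.79 + 50.000) = 0.4469

0.4469


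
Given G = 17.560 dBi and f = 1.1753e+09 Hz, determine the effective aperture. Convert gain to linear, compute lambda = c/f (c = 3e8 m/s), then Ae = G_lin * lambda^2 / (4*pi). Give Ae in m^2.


lambda = c / f = 3.0000e+08 / 1.1753e+09 = 0.2552540 m
G_linear = 10^(17.560/10) = 57.01643
Ae = G_linear * lambda^2 / (4*pi) = 57.01643 * 0.2552540^2 / (4*pi) = 0.2956 m^2

0.2956 m^2


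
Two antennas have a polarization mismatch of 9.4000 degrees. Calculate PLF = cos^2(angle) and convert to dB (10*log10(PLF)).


PLF_linear = cos^2(9.4000 deg) = 0.9733246
PLF_dB = 10 * log10(0.9733246) = -0.1174 dB

-0.1174 dB


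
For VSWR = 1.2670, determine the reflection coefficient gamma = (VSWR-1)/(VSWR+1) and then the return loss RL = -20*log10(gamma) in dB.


gamma = (1.2670 - 1) / (1.2670 + 1) = 0.1177768
RL = -20 * log10(0.1177768) = 18.58 dB

18.58 dB


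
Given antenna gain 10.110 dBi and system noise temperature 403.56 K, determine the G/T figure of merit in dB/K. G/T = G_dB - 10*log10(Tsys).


G/T = 10.110 - 10*log10(403.56) = 10.110 - 26.05908 = -15.95 dB/K

-15.95 dB/K


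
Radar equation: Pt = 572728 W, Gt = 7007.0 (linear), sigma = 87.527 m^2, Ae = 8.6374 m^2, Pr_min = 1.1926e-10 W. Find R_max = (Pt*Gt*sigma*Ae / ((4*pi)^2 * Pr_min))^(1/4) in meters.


R^4 = 572728*7007.0*87.527*8.6374 / ((4*pi)^2 * 1.1926e-10) = 1.610983e+20
R_max = 1.610983e+20^0.25 = 112661 m

112661 m


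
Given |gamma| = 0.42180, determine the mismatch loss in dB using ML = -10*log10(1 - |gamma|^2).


ML = -10 * log10(1 - 0.42180^2) = -10 * log10(0.82208476) = 0.8508 dB

0.8508 dB


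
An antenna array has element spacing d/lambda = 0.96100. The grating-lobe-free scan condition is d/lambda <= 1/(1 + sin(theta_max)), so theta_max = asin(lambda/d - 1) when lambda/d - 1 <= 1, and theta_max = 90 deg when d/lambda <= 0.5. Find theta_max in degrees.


lambda/d - 1 = 1/0.96100 - 1 = 0.04058273
theta_max = asin(0.04058273) = 2.326 deg

2.326 deg


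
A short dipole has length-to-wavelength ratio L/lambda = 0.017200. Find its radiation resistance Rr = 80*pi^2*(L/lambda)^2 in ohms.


Rr = 80 * pi^2 * (0.017200)^2 = 80 * 9.869604 * 2.958400e-04 = 0.2336 ohm

0.2336 ohm


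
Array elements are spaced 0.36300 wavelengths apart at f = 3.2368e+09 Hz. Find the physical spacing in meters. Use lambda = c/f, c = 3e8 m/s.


lambda = c / f = 3.0000e+08 / 3.2368e+09 = 0.09268413 m
d = 0.36300 * 0.09268413 = 0.03364 m

0.03364 m


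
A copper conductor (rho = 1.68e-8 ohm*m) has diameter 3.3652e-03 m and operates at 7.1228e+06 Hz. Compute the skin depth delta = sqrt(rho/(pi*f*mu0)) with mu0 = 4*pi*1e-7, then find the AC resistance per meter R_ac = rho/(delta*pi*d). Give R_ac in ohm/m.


delta = sqrt(1.68e-8 / (pi * 7.1228e+06 * 4*pi*1e-7)) = 2.444271e-05 m
R_ac = 1.68e-8 / (2.444271e-05 * pi * 3.3652e-03) = 0.06501 ohm/m

0.06501 ohm/m


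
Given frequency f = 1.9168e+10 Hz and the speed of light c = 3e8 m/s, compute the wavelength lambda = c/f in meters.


lambda = c / f = 3.0000e+08 / 1.9168e+10 = 0.01565 m

0.01565 m


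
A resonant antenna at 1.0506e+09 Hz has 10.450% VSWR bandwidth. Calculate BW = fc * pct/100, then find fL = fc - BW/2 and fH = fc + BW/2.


BW = 1.0506e+09 * 10.450/100 = 1.097877e+08 Hz
fL = 1.0506e+09 - 1.097877e+08/2 = 9.957e+08 Hz
fH = 1.0506e+09 + 1.097877e+08/2 = 1.105e+09 Hz

BW=1.098e+08 Hz, fL=9.957e+08 Hz, fH=1.105e+09 Hz


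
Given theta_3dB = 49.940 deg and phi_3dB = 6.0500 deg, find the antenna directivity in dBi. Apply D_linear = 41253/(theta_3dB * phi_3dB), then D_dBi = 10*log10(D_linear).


D_linear = 41253 / (49.940 * 6.0500) = 136.5374
D_dBi = 10 * log10(136.5374) = 21.35 dBi

21.35 dBi


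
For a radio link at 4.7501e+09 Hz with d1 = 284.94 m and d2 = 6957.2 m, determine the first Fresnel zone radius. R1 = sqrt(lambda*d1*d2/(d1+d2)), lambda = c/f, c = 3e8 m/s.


lambda = c / f = 3.0000e+08 / 4.7501e+09 = 0.06315657 m
R1 = sqrt(0.06315657 * 284.94 * 6957.2 / (284.94 + 6957.2)) = 4.158 m

4.158 m


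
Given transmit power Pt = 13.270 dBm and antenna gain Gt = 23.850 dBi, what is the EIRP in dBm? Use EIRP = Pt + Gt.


EIRP = Pt + Gt = 13.270 + 23.850 = 37.12 dBm

37.12 dBm


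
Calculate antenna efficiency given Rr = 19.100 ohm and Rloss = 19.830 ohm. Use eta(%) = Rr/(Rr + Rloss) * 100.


eta = 19.100 / (19.100 + 19.830) * 100 = 49.06%

49.06%


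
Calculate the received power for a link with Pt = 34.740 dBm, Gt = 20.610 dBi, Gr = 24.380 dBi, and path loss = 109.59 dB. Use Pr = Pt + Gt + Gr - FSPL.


Pr = 34.740 + 20.610 + 24.380 - 109.59 = -29.86 dBm

-29.86 dBm


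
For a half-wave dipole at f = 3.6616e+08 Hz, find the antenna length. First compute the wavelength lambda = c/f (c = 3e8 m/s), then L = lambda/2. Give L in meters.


lambda = c / f = 3.0000e+08 / 3.6616e+08 = 0.8193140 m
L = lambda / 2 = 0.8193140 / 2 = 0.4097 m

0.4097 m


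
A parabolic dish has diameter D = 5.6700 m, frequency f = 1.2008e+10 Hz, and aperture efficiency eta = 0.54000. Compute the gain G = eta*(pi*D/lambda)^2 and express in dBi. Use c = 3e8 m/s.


lambda = c / f = 3.0000e+08 / 1.2008e+10 = 0.02498334 m
G_linear = 0.54000 * (pi * 5.6700 / 0.02498334)^2 = 274510.3
G_dBi = 10 * log10(274510.3) = 54.39 dBi

54.39 dBi


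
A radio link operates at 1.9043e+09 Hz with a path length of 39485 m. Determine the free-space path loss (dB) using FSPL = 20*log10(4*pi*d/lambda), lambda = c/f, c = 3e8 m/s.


lambda = c / f = 3.0000e+08 / 1.9043e+09 = 0.1575382 m
FSPL = 20 * log10(4*pi*39485/0.1575382) = 130.0 dB

130.0 dB


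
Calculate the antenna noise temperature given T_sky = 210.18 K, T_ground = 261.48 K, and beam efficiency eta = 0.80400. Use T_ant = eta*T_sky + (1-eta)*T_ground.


T_ant = 0.80400 * 210.18 + (1 - 0.80400) * 261.48 = 220.2 K

220.2 K


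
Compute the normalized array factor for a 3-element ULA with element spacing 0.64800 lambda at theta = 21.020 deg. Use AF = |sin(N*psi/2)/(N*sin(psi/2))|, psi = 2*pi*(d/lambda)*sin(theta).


psi = 2*pi*0.64800*sin(21.020 deg) = 1.460423 rad
AF = |sin(3*1.460423/2) / (3*sin(1.460423/2))| = 0.4068

0.4068


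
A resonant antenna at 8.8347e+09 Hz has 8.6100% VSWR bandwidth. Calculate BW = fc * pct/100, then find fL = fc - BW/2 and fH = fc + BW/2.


BW = 8.8347e+09 * 8.6100/100 = 7.606677e+08 Hz
fL = 8.8347e+09 - 7.606677e+08/2 = 8.454e+09 Hz
fH = 8.8347e+09 + 7.606677e+08/2 = 9.215e+09 Hz

BW=7.607e+08 Hz, fL=8.454e+09 Hz, fH=9.215e+09 Hz


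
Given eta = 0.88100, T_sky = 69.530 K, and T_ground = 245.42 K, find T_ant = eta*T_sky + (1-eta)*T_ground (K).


T_ant = 0.88100 * 69.530 + (1 - 0.88100) * 245.42 = 90.46 K

90.46 K


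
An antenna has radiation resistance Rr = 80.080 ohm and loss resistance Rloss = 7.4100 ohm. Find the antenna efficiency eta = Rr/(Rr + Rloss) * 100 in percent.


eta = 80.080 / (80.080 + 7.4100) * 100 = 91.53%

91.53%


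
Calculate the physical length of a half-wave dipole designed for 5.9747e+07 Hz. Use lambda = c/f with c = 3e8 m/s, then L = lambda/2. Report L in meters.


lambda = c / f = 3.0000e+08 / 5.9747e+07 = 5.021173 m
L = lambda / 2 = 5.021173 / 2 = 2.511 m

2.511 m


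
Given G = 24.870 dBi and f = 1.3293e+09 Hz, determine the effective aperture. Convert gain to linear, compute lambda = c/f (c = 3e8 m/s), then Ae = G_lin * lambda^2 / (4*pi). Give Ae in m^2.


lambda = c / f = 3.0000e+08 / 1.3293e+09 = 0.2256827 m
G_linear = 10^(24.870/10) = 306.9022
Ae = G_linear * lambda^2 / (4*pi) = 306.9022 * 0.2256827^2 / (4*pi) = 1.244 m^2

1.244 m^2


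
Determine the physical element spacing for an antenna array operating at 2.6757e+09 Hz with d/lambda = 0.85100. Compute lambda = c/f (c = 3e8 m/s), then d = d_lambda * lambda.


lambda = c / f = 3.0000e+08 / 2.6757e+09 = 0.1121202 m
d = 0.85100 * 0.1121202 = 0.09541 m

0.09541 m


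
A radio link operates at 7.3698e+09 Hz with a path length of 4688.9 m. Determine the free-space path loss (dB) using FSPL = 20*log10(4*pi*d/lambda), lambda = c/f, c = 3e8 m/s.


lambda = c / f = 3.0000e+08 / 7.3698e+09 = 0.04070667 m
FSPL = 20 * log10(4*pi*4688.9/0.04070667) = 123.2 dB

123.2 dB


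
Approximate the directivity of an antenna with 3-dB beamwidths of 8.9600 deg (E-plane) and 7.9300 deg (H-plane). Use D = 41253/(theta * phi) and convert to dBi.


D_linear = 41253 / (8.9600 * 7.9300) = 580.5964
D_dBi = 10 * log10(580.5964) = 27.64 dBi

27.64 dBi


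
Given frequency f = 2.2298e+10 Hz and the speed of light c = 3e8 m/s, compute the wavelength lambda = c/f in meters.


lambda = c / f = 3.0000e+08 / 2.2298e+10 = 0.01345 m

0.01345 m


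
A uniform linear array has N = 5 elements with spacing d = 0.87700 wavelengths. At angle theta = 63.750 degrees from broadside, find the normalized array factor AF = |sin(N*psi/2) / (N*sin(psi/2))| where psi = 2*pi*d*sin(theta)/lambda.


psi = 2*pi*0.87700*sin(63.750 deg) = 4.942086 rad
AF = |sin(5*4.942086/2) / (5*sin(4.942086/2))| = 0.06746

0.06746


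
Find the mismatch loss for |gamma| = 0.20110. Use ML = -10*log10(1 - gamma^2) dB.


ML = -10 * log10(1 - 0.20110^2) = -10 * log10(0.95955879) = 0.1793 dB

0.1793 dB


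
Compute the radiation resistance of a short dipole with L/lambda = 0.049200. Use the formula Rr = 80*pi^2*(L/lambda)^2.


Rr = 80 * pi^2 * (0.049200)^2 = 80 * 9.869604 * 2.420640e-03 = 1.911 ohm

1.911 ohm


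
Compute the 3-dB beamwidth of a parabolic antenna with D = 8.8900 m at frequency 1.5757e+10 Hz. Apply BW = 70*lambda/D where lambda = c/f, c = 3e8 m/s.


lambda = c / f = 3.0000e+08 / 1.5757e+10 = 0.01903916 m
BW = 70 * 0.01903916 / 8.8900 = 0.1499 deg

0.1499 deg


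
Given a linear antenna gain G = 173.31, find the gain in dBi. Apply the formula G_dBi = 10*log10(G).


G_dBi = 10 * log10(173.31) = 22.39 dBi

22.39 dBi


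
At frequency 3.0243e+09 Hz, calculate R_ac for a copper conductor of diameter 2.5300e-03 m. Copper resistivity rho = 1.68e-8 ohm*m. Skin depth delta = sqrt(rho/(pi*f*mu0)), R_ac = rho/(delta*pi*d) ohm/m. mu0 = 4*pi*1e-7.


delta = sqrt(1.68e-8 / (pi * 3.0243e+09 * 4*pi*1e-7)) = 1.186212e-06 m
R_ac = 1.68e-8 / (1.186212e-06 * pi * 2.5300e-03) = 1.782 ohm/m

1.782 ohm/m


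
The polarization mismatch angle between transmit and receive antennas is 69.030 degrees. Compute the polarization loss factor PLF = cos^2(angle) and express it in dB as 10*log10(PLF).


PLF_linear = cos^2(69.030 deg) = 0.1280774
PLF_dB = 10 * log10(0.1280774) = -8.925 dB

-8.925 dB


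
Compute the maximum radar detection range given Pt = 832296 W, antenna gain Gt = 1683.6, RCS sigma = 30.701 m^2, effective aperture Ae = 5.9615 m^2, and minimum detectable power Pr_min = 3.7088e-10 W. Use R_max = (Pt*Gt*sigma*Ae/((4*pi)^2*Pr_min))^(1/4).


R^4 = 832296*1683.6*30.701*5.9615 / ((4*pi)^2 * 3.7088e-10) = 4.378967e+18
R_max = 4.378967e+18^0.25 = 45745 m

45745 m


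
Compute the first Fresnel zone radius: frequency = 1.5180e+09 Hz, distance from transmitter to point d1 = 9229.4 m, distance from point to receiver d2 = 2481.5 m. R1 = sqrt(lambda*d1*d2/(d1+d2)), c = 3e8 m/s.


lambda = c / f = 3.0000e+08 / 1.5180e+09 = 0.1976285 m
R1 = sqrt(0.1976285 * 9229.4 * 2481.5 / (9229.4 + 2481.5)) = 19.66 m

19.66 m


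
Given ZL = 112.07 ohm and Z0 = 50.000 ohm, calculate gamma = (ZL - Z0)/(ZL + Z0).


gamma = (112.07 - 50.000) / (112.07 + 50.000) = 0.3830

0.3830


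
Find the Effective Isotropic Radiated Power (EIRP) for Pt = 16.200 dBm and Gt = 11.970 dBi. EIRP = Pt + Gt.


EIRP = Pt + Gt = 16.200 + 11.970 = 28.17 dBm

28.17 dBm


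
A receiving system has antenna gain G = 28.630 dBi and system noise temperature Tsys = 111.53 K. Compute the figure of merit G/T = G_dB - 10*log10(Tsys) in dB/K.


G/T = 28.630 - 10*log10(111.53) = 28.630 - 20.47392 = 8.156 dB/K

8.156 dB/K


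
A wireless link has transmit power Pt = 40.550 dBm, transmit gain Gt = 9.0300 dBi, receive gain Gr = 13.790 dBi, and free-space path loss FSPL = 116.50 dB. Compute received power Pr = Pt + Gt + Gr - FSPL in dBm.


Pr = 40.550 + 9.0300 + 13.790 - 116.50 = -53.13 dBm

-53.13 dBm


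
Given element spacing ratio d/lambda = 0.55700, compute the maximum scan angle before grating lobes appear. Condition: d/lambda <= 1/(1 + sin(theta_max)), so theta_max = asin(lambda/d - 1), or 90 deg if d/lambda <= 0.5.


lambda/d - 1 = 1/0.55700 - 1 = 0.7953321
theta_max = asin(0.7953321) = 52.69 deg

52.69 deg


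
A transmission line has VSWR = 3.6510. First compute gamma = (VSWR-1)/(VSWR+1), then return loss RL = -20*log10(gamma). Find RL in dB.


gamma = (3.6510 - 1) / (3.6510 + 1) = 0.5699849
RL = -20 * log10(0.5699849) = 4.883 dB

4.883 dB


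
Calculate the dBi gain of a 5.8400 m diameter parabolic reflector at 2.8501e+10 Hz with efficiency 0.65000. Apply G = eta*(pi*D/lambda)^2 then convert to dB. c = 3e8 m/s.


lambda = c / f = 3.0000e+08 / 2.8501e+10 = 0.01052595 m
G_linear = 0.65000 * (pi * 5.8400 / 0.01052595)^2 = 1.974768e+06
G_dBi = 10 * log10(1.974768e+06) = 62.96 dBi

62.96 dBi


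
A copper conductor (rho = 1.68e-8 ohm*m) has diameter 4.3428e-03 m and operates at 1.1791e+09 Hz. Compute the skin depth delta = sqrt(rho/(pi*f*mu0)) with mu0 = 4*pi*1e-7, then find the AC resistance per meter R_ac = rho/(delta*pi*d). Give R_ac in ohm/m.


delta = sqrt(1.68e-8 / (pi * 1.1791e+09 * 4*pi*1e-7)) = 1.899763e-06 m
R_ac = 1.68e-8 / (1.899763e-06 * pi * 4.3428e-03) = 0.6482 ohm/m

0.6482 ohm/m


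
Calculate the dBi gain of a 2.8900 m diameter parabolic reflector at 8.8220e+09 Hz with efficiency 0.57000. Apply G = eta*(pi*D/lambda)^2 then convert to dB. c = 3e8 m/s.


lambda = c / f = 3.0000e+08 / 8.8220e+09 = 0.03400589 m
G_linear = 0.57000 * (pi * 2.8900 / 0.03400589)^2 = 40631.42
G_dBi = 10 * log10(40631.42) = 46.09 dBi

46.09 dBi


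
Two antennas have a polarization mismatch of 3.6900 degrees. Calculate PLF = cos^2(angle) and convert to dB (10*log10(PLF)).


PLF_linear = cos^2(3.6900 deg) = 0.9958580
PLF_dB = 10 * log10(0.9958580) = -0.01803 dB

-0.01803 dB


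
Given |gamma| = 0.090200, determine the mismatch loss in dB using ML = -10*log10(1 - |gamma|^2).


ML = -10 * log10(1 - 0.090200^2) = -10 * log10(0.99186396) = 0.03548 dB

0.03548 dB


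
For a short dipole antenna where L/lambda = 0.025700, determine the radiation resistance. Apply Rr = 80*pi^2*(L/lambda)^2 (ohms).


Rr = 80 * pi^2 * (0.025700)^2 = 80 * 9.869604 * 6.604900e-04 = 0.5215 ohm

0.5215 ohm


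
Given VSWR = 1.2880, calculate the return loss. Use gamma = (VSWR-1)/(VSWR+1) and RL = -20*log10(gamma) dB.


gamma = (1.2880 - 1) / (1.2880 + 1) = 0.1258741
RL = -20 * log10(0.1258741) = 18.00 dB

18.00 dB


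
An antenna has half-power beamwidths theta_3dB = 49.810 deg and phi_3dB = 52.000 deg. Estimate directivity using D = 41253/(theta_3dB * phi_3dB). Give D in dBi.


D_linear = 41253 / (49.810 * 52.000) = 15.92706
D_dBi = 10 * log10(15.92706) = 12.02 dBi

12.02 dBi


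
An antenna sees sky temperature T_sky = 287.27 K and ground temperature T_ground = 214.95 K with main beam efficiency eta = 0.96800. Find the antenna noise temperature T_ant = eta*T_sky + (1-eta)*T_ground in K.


T_ant = 0.96800 * 287.27 + (1 - 0.96800) * 214.95 = 285.0 K

285.0 K


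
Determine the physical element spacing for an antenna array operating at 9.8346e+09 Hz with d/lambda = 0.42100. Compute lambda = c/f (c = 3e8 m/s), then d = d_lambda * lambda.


lambda = c / f = 3.0000e+08 / 9.8346e+09 = 0.03050455 m
d = 0.42100 * 0.03050455 = 0.01284 m

0.01284 m


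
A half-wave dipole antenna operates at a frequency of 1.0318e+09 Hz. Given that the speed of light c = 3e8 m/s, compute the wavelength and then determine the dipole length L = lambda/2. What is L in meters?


lambda = c / f = 3.0000e+08 / 1.0318e+09 = 0.2907540 m
L = lambda / 2 = 0.2907540 / 2 = 0.1454 m

0.1454 m


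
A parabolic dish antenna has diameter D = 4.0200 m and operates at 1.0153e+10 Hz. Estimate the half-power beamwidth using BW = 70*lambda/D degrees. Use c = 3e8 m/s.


lambda = c / f = 3.0000e+08 / 1.0153e+10 = 0.02954792 m
BW = 70 * 0.02954792 / 4.0200 = 0.5145 deg

0.5145 deg


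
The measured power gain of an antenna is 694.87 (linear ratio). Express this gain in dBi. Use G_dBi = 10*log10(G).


G_dBi = 10 * log10(694.87) = 28.42 dBi

28.42 dBi


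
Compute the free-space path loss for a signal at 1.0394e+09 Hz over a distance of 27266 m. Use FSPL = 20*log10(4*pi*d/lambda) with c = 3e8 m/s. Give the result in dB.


lambda = c / f = 3.0000e+08 / 1.0394e+09 = 0.2886281 m
FSPL = 20 * log10(4*pi*27266/0.2886281) = 121.5 dB

121.5 dB


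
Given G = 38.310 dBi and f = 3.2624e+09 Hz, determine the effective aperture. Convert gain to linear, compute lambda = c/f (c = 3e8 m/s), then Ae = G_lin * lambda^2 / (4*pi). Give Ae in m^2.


lambda = c / f = 3.0000e+08 / 3.2624e+09 = 0.09195684 m
G_linear = 10^(38.310/10) = 6776.415
Ae = G_linear * lambda^2 / (4*pi) = 6776.415 * 0.09195684^2 / (4*pi) = 4.560 m^2

4.560 m^2


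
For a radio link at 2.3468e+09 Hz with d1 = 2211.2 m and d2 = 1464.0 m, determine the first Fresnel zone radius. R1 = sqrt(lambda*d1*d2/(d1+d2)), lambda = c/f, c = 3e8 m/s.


lambda = c / f = 3.0000e+08 / 2.3468e+09 = 0.1278336 m
R1 = sqrt(0.1278336 * 2211.2 * 1464.0 / (2211.2 + 1464.0)) = 10.61 m

10.61 m


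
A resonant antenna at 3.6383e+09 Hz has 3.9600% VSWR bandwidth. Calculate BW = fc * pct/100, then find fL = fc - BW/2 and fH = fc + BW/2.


BW = 3.6383e+09 * 3.9600/100 = 1.440767e+08 Hz
fL = 3.6383e+09 - 1.440767e+08/2 = 3.566e+09 Hz
fH = 3.6383e+09 + 1.440767e+08/2 = 3.710e+09 Hz

BW=1.441e+08 Hz, fL=3.566e+09 Hz, fH=3.710e+09 Hz


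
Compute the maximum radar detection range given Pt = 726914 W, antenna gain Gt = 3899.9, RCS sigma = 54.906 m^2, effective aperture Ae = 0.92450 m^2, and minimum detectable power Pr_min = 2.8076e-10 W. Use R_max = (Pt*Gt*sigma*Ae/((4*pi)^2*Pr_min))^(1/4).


R^4 = 726914*3899.9*54.906*0.92450 / ((4*pi)^2 * 2.8076e-10) = 3.245699e+18
R_max = 3.245699e+18^0.25 = 42445 m

42445 m


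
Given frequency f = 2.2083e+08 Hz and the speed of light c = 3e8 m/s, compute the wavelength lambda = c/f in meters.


lambda = c / f = 3.0000e+08 / 2.2083e+08 = 1.359 m

1.359 m


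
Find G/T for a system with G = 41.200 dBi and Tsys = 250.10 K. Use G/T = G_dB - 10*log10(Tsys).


G/T = 41.200 - 10*log10(250.10) = 41.200 - 23.98114 = 17.22 dB/K

17.22 dB/K


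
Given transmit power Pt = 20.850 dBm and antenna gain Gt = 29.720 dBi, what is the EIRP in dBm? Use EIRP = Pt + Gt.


EIRP = Pt + Gt = 20.850 + 29.720 = 50.57 dBm

50.57 dBm


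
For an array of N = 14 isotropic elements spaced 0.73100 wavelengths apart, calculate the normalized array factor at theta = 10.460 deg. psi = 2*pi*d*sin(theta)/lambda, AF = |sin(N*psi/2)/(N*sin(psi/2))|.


psi = 2*pi*0.73100*sin(10.460 deg) = 0.8338563 rad
AF = |sin(14*0.8338563/2) / (14*sin(0.8338563/2))| = 0.07612

0.07612


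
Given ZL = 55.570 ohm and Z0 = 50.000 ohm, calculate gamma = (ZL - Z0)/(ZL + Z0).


gamma = (55.570 - 50.000) / (55.570 + 50.000) = 0.05276

0.05276


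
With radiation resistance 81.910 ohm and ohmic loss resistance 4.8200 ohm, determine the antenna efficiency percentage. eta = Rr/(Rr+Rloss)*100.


eta = 81.910 / (81.910 + 4.8200) * 100 = 94.44%

94.44%


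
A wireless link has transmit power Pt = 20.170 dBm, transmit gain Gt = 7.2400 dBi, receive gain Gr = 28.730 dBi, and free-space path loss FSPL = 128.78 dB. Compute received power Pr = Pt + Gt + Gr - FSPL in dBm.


Pr = 20.170 + 7.2400 + 28.730 - 128.78 = -72.64 dBm

-72.64 dBm


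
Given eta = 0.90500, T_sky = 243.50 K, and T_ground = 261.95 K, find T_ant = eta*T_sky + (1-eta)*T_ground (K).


T_ant = 0.90500 * 243.50 + (1 - 0.90500) * 261.95 = 245.3 K

245.3 K


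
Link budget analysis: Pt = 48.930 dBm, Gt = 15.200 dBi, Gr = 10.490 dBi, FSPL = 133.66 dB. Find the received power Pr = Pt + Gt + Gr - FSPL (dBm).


Pr = 48.930 + 15.200 + 10.490 - 133.66 = -59.04 dBm

-59.04 dBm


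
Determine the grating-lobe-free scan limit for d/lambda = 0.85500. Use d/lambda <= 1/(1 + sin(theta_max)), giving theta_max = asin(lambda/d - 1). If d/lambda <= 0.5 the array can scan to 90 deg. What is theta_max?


lambda/d - 1 = 1/0.85500 - 1 = 0.1695906
theta_max = asin(0.1695906) = 9.764 deg

9.764 deg


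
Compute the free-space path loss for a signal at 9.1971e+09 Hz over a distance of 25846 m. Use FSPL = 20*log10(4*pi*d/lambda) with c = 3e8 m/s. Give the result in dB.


lambda = c / f = 3.0000e+08 / 9.1971e+09 = 0.03261898 m
FSPL = 20 * log10(4*pi*25846/0.03261898) = 140.0 dB

140.0 dB


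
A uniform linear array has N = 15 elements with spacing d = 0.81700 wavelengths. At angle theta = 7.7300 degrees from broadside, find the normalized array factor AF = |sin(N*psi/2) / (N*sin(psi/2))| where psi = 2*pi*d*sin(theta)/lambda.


psi = 2*pi*0.81700*sin(7.7300 deg) = 0.6904631 rad
AF = |sin(15*0.6904631/2) / (15*sin(0.6904631/2))| = 0.1760

0.1760


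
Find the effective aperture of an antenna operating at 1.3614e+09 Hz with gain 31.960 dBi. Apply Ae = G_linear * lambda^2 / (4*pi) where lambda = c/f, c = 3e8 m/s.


lambda = c / f = 3.0000e+08 / 1.3614e+09 = 0.2203614 m
G_linear = 10^(31.960/10) = 1570.363
Ae = G_linear * lambda^2 / (4*pi) = 1570.363 * 0.2203614^2 / (4*pi) = 6.068 m^2

6.068 m^2


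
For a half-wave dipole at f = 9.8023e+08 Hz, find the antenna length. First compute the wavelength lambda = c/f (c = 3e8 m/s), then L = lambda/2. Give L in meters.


lambda = c / f = 3.0000e+08 / 9.8023e+08 = 0.3060506 m
L = lambda / 2 = 0.3060506 / 2 = 0.1530 m

0.1530 m


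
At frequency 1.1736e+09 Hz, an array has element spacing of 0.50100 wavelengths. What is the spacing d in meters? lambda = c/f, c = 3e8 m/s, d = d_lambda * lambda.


lambda = c / f = 3.0000e+08 / 1.1736e+09 = 0.2556237 m
d = 0.50100 * 0.2556237 = 0.1281 m

0.1281 m


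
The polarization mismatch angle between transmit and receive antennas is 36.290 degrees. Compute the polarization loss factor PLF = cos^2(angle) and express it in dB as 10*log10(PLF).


PLF_linear = cos^2(36.290 deg) = 0.6496869
PLF_dB = 10 * log10(0.6496869) = -1.873 dB

-1.873 dB


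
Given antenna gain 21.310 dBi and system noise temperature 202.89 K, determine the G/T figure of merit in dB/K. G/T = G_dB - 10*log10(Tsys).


G/T = 21.310 - 10*log10(202.89) = 21.310 - 23.07261 = -1.763 dB/K

-1.763 dB/K


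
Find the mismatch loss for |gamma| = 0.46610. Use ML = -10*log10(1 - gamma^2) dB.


ML = -10 * log10(1 - 0.46610^2) = -10 * log10(0.78275079) = 1.064 dB

1.064 dB


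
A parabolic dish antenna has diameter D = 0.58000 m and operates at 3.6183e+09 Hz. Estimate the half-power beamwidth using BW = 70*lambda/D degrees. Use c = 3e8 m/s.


lambda = c / f = 3.0000e+08 / 3.6183e+09 = 0.08291186 m
BW = 70 * 0.08291186 / 0.58000 = 10.01 deg

10.01 deg


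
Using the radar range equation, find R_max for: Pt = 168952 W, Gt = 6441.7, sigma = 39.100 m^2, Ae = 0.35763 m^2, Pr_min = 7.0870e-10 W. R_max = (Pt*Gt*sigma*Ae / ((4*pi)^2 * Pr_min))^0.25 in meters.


R^4 = 168952*6441.7*39.100*0.35763 / ((4*pi)^2 * 7.0870e-10) = 1.359854e+17
R_max = 1.359854e+17^0.25 = 19203 m

19203 m


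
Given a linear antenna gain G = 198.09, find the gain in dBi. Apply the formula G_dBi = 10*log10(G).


G_dBi = 10 * log10(198.09) = 22.97 dBi

22.97 dBi


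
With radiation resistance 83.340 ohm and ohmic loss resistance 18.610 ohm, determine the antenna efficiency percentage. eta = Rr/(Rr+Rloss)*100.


eta = 83.340 / (83.340 + 18.610) * 100 = 81.75%

81.75%


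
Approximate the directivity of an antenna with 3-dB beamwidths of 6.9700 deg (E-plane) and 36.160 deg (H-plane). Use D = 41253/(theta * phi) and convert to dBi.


D_linear = 41253 / (6.9700 * 36.160) = 163.6795
D_dBi = 10 * log10(163.6795) = 22.14 dBi

22.14 dBi


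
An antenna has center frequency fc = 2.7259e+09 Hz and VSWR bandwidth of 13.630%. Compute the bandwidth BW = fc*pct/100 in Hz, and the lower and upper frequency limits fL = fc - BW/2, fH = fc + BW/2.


BW = 2.7259e+09 * 13.630/100 = 3.715402e+08 Hz
fL = 2.7259e+09 - 3.715402e+08/2 = 2.540e+09 Hz
fH = 2.7259e+09 + 3.715402e+08/2 = 2.912e+09 Hz

BW=3.715e+08 Hz, fL=2.540e+09 Hz, fH=2.912e+09 Hz


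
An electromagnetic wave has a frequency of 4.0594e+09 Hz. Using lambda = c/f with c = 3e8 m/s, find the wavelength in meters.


lambda = c / f = 3.0000e+08 / 4.0594e+09 = 0.07390 m

0.07390 m


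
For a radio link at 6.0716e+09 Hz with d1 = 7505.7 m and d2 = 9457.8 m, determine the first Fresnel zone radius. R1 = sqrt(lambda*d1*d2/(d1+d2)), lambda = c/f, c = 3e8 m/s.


lambda = c / f = 3.0000e+08 / 6.0716e+09 = 0.04941037 m
R1 = sqrt(0.04941037 * 7505.7 * 9457.8 / (7505.7 + 9457.8)) = 14.38 m

14.38 m


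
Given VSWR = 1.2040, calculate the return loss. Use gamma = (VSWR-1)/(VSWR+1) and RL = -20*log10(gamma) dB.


gamma = (1.2040 - 1) / (1.2040 + 1) = 0.09255898
RL = -20 * log10(0.09255898) = 20.67 dB

20.67 dB


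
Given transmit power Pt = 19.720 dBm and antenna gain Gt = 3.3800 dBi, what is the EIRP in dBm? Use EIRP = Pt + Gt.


EIRP = Pt + Gt = 19.720 + 3.3800 = 23.10 dBm

23.10 dBm


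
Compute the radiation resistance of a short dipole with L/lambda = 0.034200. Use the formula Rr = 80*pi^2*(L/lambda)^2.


Rr = 80 * pi^2 * (0.034200)^2 = 80 * 9.869604 * 1.169640e-03 = 0.9235 ohm

0.9235 ohm


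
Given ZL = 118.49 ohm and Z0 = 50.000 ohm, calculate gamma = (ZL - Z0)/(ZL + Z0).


gamma = (118.49 - 50.000) / (118.49 + 50.000) = 0.4065

0.4065


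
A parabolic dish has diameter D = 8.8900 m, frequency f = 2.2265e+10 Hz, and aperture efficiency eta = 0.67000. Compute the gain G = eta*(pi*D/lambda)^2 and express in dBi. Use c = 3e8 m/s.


lambda = c / f = 3.0000e+08 / 2.2265e+10 = 0.01347406 m
G_linear = 0.67000 * (pi * 8.8900 / 0.01347406)^2 = 2.878599e+06
G_dBi = 10 * log10(2.878599e+06) = 64.59 dBi

64.59 dBi


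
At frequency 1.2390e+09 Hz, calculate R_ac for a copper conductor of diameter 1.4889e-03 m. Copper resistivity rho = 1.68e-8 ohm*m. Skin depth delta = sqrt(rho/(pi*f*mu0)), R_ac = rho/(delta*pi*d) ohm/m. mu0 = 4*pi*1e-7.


delta = sqrt(1.68e-8 / (pi * 1.2390e+09 * 4*pi*1e-7)) = 1.853272e-06 m
R_ac = 1.68e-8 / (1.853272e-06 * pi * 1.4889e-03) = 1.938 ohm/m

1.938 ohm/m


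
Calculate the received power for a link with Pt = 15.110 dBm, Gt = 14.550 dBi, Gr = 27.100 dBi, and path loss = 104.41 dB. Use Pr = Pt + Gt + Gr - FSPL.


Pr = 15.110 + 14.550 + 27.100 - 104.41 = -47.65 dBm

-47.65 dBm


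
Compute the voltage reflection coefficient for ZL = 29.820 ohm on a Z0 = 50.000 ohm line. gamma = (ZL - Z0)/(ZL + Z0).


gamma = (29.820 - 50.000) / (29.820 + 50.000) = -0.2528

-0.2528


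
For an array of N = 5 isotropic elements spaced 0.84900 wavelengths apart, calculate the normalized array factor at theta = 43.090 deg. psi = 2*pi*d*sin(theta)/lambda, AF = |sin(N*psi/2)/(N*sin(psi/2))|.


psi = 2*pi*0.84900*sin(43.090 deg) = 3.644192 rad
AF = |sin(5*3.644192/2) / (5*sin(3.644192/2))| = 0.06383

0.06383


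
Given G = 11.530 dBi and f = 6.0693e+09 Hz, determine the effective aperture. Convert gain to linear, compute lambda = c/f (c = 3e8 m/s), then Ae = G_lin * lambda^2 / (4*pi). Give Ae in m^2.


lambda = c / f = 3.0000e+08 / 6.0693e+09 = 0.04942909 m
G_linear = 10^(11.530/10) = 14.22329
Ae = G_linear * lambda^2 / (4*pi) = 14.22329 * 0.04942909^2 / (4*pi) = 2.765e-03 m^2

2.765e-03 m^2


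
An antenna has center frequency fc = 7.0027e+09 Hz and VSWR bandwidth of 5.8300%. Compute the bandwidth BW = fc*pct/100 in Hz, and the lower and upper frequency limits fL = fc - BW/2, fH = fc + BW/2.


BW = 7.0027e+09 * 5.8300/100 = 4.082574e+08 Hz
fL = 7.0027e+09 - 4.082574e+08/2 = 6.799e+09 Hz
fH = 7.0027e+09 + 4.082574e+08/2 = 7.207e+09 Hz

BW=4.083e+08 Hz, fL=6.799e+09 Hz, fH=7.207e+09 Hz
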